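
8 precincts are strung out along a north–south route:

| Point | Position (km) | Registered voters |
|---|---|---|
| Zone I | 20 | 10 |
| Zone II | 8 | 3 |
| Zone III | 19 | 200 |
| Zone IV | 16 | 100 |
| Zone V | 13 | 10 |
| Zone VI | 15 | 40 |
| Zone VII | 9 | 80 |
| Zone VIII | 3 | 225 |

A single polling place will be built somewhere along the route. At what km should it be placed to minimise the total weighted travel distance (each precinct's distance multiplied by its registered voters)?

x = 15

For a sum of weighted absolute distances on a line, the optimum is the weighted median (not the mean). Total weight W = 668; half-weight = 334.
Sort by position and accumulate weight:
  km 3 (Zone VIII, w=225) → cum 225
  km 8 (Zone II, w=3) → cum 228
  km 9 (Zone VII, w=80) → cum 308
  km 13 (Zone V, w=10) → cum 318
  km 15 (Zone VI, w=40) → cum 358  ≥ 334 → median here
  km 16 (Zone IV, w=100) → cum 458
  km 19 (Zone III, w=200) → cum 658
  km 20 (Zone I, w=10) → cum 668
Optimal location: km 15.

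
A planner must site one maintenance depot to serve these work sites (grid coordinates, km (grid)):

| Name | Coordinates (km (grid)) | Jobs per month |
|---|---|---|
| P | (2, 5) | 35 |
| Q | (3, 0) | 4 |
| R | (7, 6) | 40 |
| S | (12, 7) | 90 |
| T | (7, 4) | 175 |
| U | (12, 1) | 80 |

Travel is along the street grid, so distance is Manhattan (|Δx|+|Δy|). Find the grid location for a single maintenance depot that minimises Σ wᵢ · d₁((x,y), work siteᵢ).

(7, 4)

Manhattan distance separates: Σwᵢ(|x−xᵢ|+|y−yᵢ|) = Σwᵢ|x−xᵢ| + Σwᵢ|y−yᵢ|, so x and y are optimised independently as 1-D weighted medians.
Total weight W = 424; half = 212.
x-coordinate, sorted with cumulative weight:
  x=2 (P, w=35) cum 35
  x=3 (Q, w=4) cum 39
  x=7 (R, w=40) cum 79
  x=7 (T, w=175) cum 254  ← median
  x=12 (S, w=90) cum 344
  x=12 (U, w=80) cum 424
⇒ x* = 7
y-coordinate, sorted with cumulative weight:
  y=0 (Q, w=4) cum 4
  y=1 (U, w=80) cum 84
  y=4 (T, w=175) cum 259  ← median
  y=5 (P, w=35) cum 294
  y=6 (R, w=40) cum 334
  y=7 (S, w=90) cum 424
⇒ y* = 4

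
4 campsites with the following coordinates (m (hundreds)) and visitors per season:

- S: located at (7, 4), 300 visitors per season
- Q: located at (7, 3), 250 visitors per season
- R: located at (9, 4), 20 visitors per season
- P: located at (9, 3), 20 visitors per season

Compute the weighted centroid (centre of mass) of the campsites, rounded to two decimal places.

(7.14, 3.54)

The minimiser of Σwᵢ‖p−pᵢ‖² is the weighted centroid p* = (Σwᵢpᵢ)/(Σwᵢ).
Σwᵢ = 590.
Σwᵢxᵢ = 300·7 + 250·7 + 20·9 + 20·9 = 4210.
Σwᵢyᵢ = 300·4 + 250·3 + 20·4 + 20·3 = 2090.
x* = 4210/590 = 7.14, y* = 2090/590 = 3.54.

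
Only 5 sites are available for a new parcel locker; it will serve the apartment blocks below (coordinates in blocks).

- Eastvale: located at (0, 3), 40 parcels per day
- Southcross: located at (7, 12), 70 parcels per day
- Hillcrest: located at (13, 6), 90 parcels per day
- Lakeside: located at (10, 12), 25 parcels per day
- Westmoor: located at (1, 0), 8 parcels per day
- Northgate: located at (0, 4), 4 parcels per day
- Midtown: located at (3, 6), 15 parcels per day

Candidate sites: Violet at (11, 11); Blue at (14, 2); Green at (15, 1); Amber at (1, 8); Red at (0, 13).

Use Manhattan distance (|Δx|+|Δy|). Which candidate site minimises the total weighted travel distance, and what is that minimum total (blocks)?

Violet, total 2225 blocks

Total weighted distance at each candidate:
  Violet (11, 11): total = 2225
  Blue (14, 2): total = 2999
  Green (15, 1): total = 3487
  Amber (1, 8): total = 2669
  Red (0, 13): total = 3333
Minimum is at Violet with total 2225 blocks.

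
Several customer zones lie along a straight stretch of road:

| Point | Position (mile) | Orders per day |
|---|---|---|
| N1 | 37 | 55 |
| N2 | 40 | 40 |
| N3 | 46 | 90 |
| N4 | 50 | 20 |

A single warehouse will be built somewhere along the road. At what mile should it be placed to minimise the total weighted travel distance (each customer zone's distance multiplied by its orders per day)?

For a sum of weighted absolute distances on a line, the optimum is the weighted median (not the mean). Total weight W = 205; half-weight = 102.5.
Sort by position and accumulate weight:
  mile 37 (N1, w=55) → cum 55
  mile 40 (N2, w=40) → cum 95
  mile 46 (N3, w=90) → cum 185  ≥ 102.5 → median here
  mile 50 (N4, w=20) → cum 205
Optimal location: mile 46.

x = 46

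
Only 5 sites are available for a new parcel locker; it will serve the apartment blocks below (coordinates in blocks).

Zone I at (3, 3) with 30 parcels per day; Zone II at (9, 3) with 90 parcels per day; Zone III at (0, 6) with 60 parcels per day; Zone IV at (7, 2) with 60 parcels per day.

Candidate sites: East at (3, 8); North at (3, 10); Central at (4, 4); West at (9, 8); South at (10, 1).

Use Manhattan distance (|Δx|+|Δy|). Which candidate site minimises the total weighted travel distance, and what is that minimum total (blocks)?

Central, total 1260 blocks

Total weighted distance at each candidate:
  East (3, 8): total = 2040
  North (3, 10): total = 2520
  Central (4, 4): total = 1260
  West (9, 8): total = 1920
  South (10, 1): total = 1680
Minimum is at Central with total 1260 blocks.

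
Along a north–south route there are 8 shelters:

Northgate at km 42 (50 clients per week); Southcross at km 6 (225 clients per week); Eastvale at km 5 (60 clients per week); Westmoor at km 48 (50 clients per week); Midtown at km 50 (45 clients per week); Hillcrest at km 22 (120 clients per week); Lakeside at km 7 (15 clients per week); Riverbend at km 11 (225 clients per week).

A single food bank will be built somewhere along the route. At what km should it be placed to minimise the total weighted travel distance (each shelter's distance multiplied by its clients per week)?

For a sum of weighted absolute distances on a line, the optimum is the weighted median (not the mean). Total weight W = 790; half-weight = 395.
Sort by position and accumulate weight:
  km 5 (Eastvale, w=60) → cum 60
  km 6 (Southcross, w=225) → cum 285
  km 7 (Lakeside, w=15) → cum 300
  km 11 (Riverbend, w=225) → cum 525  ≥ 395 → median here
  km 22 (Hillcrest, w=120) → cum 645
  km 42 (Northgate, w=50) → cum 695
  km 48 (Westmoor, w=50) → cum 745
  km 50 (Midtown, w=45) → cum 790
Optimal location: km 11.

x = 11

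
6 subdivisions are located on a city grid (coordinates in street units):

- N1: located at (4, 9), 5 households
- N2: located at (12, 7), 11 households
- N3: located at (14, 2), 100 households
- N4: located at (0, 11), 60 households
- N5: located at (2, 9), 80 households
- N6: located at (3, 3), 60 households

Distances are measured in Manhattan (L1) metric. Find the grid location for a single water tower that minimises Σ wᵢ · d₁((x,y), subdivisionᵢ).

(3, 3)

Manhattan distance separates: Σwᵢ(|x−xᵢ|+|y−yᵢ|) = Σwᵢ|x−xᵢ| + Σwᵢ|y−yᵢ|, so x and y are optimised independently as 1-D weighted medians.
Total weight W = 316; half = 158.
x-coordinate, sorted with cumulative weight:
  x=0 (N4, w=60) cum 60
  x=2 (N5, w=80) cum 140
  x=3 (N6, w=60) cum 200  ← median
  x=4 (N1, w=5) cum 205
  x=12 (N2, w=11) cum 216
  x=14 (N3, w=100) cum 316
⇒ x* = 3
y-coordinate, sorted with cumulative weight:
  y=2 (N3, w=100) cum 100
  y=3 (N6, w=60) cum 160  ← median
  y=7 (N2, w=11) cum 171
  y=9 (N1, w=5) cum 176
  y=9 (N5, w=80) cum 256
  y=11 (N4, w=60) cum 316
⇒ y* = 3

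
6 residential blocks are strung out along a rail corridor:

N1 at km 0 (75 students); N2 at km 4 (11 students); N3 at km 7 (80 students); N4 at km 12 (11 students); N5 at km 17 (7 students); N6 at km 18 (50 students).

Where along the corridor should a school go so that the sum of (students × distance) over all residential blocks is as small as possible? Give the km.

For a sum of weighted absolute distances on a line, the optimum is the weighted median (not the mean). Total weight W = 234; half-weight = 117.
Sort by position and accumulate weight:
  km 0 (N1, w=75) → cum 75
  km 4 (N2, w=11) → cum 86
  km 7 (N3, w=80) → cum 166  ≥ 117 → median here
  km 12 (N4, w=11) → cum 177
  km 17 (N5, w=7) → cum 184
  km 18 (N6, w=50) → cum 234
Optimal location: km 7.

x = 7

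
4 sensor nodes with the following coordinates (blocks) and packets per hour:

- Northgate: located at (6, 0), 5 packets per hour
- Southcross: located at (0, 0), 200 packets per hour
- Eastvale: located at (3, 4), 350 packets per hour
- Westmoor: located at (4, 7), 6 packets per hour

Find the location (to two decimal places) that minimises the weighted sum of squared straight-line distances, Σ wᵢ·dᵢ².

The minimiser of Σwᵢ‖p−pᵢ‖² is the weighted centroid p* = (Σwᵢpᵢ)/(Σwᵢ).
Σwᵢ = 561.
Σwᵢxᵢ = 5·6 + 200·0 + 350·3 + 6·4 = 1104.
Σwᵢyᵢ = 5·0 + 200·0 + 350·4 + 6·7 = 1442.
x* = 1104/561 = 1.97, y* = 1442/561 = 2.57.

(1.97, 2.57)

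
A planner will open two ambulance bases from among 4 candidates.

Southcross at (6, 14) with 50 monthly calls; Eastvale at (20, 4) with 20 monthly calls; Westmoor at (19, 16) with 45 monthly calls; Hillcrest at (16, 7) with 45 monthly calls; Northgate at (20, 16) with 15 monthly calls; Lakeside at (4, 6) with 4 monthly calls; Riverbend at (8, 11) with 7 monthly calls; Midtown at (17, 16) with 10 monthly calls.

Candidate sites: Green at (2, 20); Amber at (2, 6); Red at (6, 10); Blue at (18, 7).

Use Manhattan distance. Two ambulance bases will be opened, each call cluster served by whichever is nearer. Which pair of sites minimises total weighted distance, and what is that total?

Evaluate every pair (each demand assigned to the nearer of the two):
  {Red, Blue}: total = 1150
  {Green, Blue}: total = 1563
  {Amber, Blue}: total = 1590
  {Amber, Red}: total = 2539
  {Green, Red}: total = 2555
  {Green, Amber}: total = 3125
Best pair: {Red, Blue} with total 1150.

{Red, Blue}, total 1150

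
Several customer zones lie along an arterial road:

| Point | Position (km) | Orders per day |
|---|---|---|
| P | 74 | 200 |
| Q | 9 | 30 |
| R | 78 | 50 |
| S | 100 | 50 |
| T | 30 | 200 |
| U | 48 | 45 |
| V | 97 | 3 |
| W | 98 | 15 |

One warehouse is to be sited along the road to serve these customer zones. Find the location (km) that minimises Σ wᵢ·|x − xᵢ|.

For a sum of weighted absolute distances on a line, the optimum is the weighted median (not the mean). Total weight W = 593; half-weight = 296.5.
Sort by position and accumulate weight:
  km 9 (Q, w=30) → cum 30
  km 30 (T, w=200) → cum 230
  km 48 (U, w=45) → cum 275
  km 74 (P, w=200) → cum 475  ≥ 296.5 → median here
  km 78 (R, w=50) → cum 525
  km 97 (V, w=3) → cum 528
  km 98 (W, w=15) → cum 543
  km 100 (S, w=50) → cum 593
Optimal location: km 74.

x = 74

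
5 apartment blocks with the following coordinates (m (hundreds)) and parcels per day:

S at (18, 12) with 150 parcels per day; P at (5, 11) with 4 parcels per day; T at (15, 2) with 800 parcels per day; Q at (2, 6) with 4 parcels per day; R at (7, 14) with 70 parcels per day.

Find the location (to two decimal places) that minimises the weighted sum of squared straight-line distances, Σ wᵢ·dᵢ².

The minimiser of Σwᵢ‖p−pᵢ‖² is the weighted centroid p* = (Σwᵢpᵢ)/(Σwᵢ).
Σwᵢ = 1028.
Σwᵢxᵢ = 150·18 + 4·5 + 800·15 + 4·2 + 70·7 = 15218.
Σwᵢyᵢ = 150·12 + 4·11 + 800·2 + 4·6 + 70·14 = 4448.
x* = 15218/1028 = 14.80, y* = 4448/1028 = 4.33.

(14.80, 4.33)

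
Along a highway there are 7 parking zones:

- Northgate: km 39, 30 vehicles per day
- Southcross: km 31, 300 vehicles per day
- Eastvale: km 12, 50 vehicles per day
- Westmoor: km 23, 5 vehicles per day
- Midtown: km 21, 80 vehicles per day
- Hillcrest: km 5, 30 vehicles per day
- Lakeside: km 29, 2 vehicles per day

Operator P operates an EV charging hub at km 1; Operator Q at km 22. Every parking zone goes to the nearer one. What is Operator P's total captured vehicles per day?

30

The indifferent point is the midpoint (1+22)/2 = 11.5; parking zones left of it (closer to Operator P at 1) go to Operator P, those right go to Operator Q.
  Hillcrest at 5 (w=30) → Operator P
  Eastvale at 12 (w=50) → Operator Q
  Midtown at 21 (w=80) → Operator Q
  Westmoor at 23 (w=5) → Operator Q
  Lakeside at 29 (w=2) → Operator Q
  Southcross at 31 (w=300) → Operator Q
  Northgate at 39 (w=30) → Operator Q
Operator P captures 30; Operator Q captures 467.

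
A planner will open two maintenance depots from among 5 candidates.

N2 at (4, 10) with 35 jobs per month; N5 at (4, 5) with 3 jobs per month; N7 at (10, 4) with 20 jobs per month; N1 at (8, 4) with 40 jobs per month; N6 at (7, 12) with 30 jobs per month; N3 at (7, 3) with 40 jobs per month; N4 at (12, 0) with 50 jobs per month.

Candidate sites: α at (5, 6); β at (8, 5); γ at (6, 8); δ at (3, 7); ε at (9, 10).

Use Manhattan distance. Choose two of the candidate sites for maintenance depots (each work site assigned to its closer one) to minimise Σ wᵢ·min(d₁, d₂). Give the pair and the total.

{β, γ}, total 972

Evaluate every pair (each demand assigned to the nearer of the two):
  {β, γ}: total = 972
  {β, ε}: total = 977
  {β, δ}: total = 1059
  {α, β}: total = 1091
  {α, γ}: total = 1486
  {α, ε}: total = 1491
  {γ, ε}: total = 1545
  {α, δ}: total = 1576
  {γ, δ}: total = 1639
  {δ, ε}: total = 1659
Best pair: {β, γ} with total 972.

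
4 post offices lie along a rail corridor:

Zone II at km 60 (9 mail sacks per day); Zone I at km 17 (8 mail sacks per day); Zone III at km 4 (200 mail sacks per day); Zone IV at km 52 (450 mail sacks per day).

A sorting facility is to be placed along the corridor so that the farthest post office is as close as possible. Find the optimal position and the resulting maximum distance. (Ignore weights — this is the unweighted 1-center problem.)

location 32, max distance 28

The 1-center on a line is the midpoint of the two extreme points: leftmost at 4, rightmost at 60.
Optimal location = (4 + 60)/2 = 32; maximum distance = (60 − 4)/2 = 28.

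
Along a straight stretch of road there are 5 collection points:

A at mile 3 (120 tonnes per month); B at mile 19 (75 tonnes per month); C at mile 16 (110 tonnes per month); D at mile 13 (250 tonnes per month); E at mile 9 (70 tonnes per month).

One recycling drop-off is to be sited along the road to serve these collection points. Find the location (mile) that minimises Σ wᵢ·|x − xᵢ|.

x = 13

For a sum of weighted absolute distances on a line, the optimum is the weighted median (not the mean). Total weight W = 625; half-weight = 312.5.
Sort by position and accumulate weight:
  mile 3 (A, w=120) → cum 120
  mile 9 (E, w=70) → cum 190
  mile 13 (D, w=250) → cum 440  ≥ 312.5 → median here
  mile 16 (C, w=110) → cum 550
  mile 19 (B, w=75) → cum 625
Optimal location: mile 13.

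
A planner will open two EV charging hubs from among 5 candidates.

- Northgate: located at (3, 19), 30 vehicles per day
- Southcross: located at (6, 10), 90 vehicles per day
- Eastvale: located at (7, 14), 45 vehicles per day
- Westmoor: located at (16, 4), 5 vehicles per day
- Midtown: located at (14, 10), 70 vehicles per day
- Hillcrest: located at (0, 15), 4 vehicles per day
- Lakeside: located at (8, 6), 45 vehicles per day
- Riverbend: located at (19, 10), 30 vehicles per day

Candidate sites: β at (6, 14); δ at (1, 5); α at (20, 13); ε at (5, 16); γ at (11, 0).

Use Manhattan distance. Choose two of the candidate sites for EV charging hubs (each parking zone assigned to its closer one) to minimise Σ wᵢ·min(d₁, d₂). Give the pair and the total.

{β, α}, total 1938

Evaluate every pair (each demand assigned to the nearer of the two):
  {β, α}: total = 1938
  {α, ε}: total = 2384
  {β, δ}: total = 2463
  {β, γ}: total = 2473
  {β, ε}: total = 2479
  {ε, γ}: total = 2884
  {δ, ε}: total = 3074
  {δ, α}: total = 3229
  {δ, γ}: total = 3954
  {α, γ}: total = 3958
Best pair: {β, α} with total 1938.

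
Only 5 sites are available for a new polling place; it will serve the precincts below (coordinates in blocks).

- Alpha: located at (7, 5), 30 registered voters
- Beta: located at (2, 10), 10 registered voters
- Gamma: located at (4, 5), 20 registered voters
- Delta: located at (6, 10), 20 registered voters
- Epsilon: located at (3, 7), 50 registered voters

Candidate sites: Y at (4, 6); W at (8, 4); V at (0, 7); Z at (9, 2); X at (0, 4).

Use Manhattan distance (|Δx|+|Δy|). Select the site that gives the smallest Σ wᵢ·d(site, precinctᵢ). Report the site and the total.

Y, total 420 blocks

Total weighted distance at each candidate:
  Y (4, 6): total = 420
  W (8, 4): total = 840
  V (0, 7): total = 770
  Z (9, 2): total = 1230
  X (0, 4): total = 960
Minimum is at Y with total 420 blocks.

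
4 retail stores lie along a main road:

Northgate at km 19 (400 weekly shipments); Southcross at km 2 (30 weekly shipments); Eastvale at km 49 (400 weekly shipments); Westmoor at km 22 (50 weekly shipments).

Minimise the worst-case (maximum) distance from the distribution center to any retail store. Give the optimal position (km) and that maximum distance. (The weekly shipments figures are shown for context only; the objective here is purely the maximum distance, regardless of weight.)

location 25.5, max distance 23.5

The 1-center on a line is the midpoint of the two extreme points: leftmost at 2, rightmost at 49.
Optimal location = (2 + 49)/2 = 25.5; maximum distance = (49 − 2)/2 = 23.5.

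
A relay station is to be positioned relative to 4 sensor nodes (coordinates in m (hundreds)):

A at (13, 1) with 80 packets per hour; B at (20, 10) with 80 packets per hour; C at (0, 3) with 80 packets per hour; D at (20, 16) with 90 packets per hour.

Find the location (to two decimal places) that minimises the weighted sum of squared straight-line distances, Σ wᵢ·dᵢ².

The minimiser of Σwᵢ‖p−pᵢ‖² is the weighted centroid p* = (Σwᵢpᵢ)/(Σwᵢ).
Σwᵢ = 330.
Σwᵢxᵢ = 80·13 + 80·20 + 80·0 + 90·20 = 4440.
Σwᵢyᵢ = 80·1 + 80·10 + 80·3 + 90·16 = 2560.
x* = 4440/330 = 13.45, y* = 2560/330 = 7.76.

(13.45, 7.76)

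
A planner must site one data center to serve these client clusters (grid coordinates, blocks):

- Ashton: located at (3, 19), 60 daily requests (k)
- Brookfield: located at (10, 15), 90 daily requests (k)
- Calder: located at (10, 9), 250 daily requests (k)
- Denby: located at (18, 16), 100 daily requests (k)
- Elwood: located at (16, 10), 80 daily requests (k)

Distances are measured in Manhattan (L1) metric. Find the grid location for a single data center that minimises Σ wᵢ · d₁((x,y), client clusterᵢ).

Manhattan distance separates: Σwᵢ(|x−xᵢ|+|y−yᵢ|) = Σwᵢ|x−xᵢ| + Σwᵢ|y−yᵢ|, so x and y are optimised independently as 1-D weighted medians.
Total weight W = 580; half = 290.
x-coordinate, sorted with cumulative weight:
  x=3 (Ashton, w=60) cum 60
  x=10 (Brookfield, w=90) cum 150
  x=10 (Calder, w=250) cum 400  ← median
  x=16 (Elwood, w=80) cum 480
  x=18 (Denby, w=100) cum 580
⇒ x* = 10
y-coordinate, sorted with cumulative weight:
  y=9 (Calder, w=250) cum 250
  y=10 (Elwood, w=80) cum 330  ← median
  y=15 (Brookfield, w=90) cum 420
  y=16 (Denby, w=100) cum 520
  y=19 (Ashton, w=60) cum 580
⇒ y* = 10

(10, 10)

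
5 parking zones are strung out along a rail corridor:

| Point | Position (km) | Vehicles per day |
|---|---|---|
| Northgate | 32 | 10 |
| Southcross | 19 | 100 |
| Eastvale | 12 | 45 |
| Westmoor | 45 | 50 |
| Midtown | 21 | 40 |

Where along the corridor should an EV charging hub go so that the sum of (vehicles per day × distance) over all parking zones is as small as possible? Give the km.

For a sum of weighted absolute distances on a line, the optimum is the weighted median (not the mean). Total weight W = 245; half-weight = 122.5.
Sort by position and accumulate weight:
  km 12 (Eastvale, w=45) → cum 45
  km 19 (Southcross, w=100) → cum 145  ≥ 122.5 → median here
  km 21 (Midtown, w=40) → cum 185
  km 32 (Northgate, w=10) → cum 195
  km 45 (Westmoor, w=50) → cum 245
Optimal location: km 19.

x = 19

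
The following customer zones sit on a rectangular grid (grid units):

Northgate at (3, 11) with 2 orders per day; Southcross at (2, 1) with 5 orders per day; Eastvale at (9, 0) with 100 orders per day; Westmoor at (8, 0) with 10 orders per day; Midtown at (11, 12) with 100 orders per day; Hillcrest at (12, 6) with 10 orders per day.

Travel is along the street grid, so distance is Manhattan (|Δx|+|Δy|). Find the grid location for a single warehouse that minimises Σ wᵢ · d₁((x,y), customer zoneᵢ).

Manhattan distance separates: Σwᵢ(|x−xᵢ|+|y−yᵢ|) = Σwᵢ|x−xᵢ| + Σwᵢ|y−yᵢ|, so x and y are optimised independently as 1-D weighted medians.
Total weight W = 227; half = 113.5.
x-coordinate, sorted with cumulative weight:
  x=2 (Southcross, w=5) cum 5
  x=3 (Northgate, w=2) cum 7
  x=8 (Westmoor, w=10) cum 17
  x=9 (Eastvale, w=100) cum 117  ← median
  x=11 (Midtown, w=100) cum 217
  x=12 (Hillcrest, w=10) cum 227
⇒ x* = 9
y-coordinate, sorted with cumulative weight:
  y=0 (Eastvale, w=100) cum 100
  y=0 (Westmoor, w=10) cum 110
  y=1 (Southcross, w=5) cum 115  ← median
  y=6 (Hillcrest, w=10) cum 125
  y=11 (Northgate, w=2) cum 127
  y=12 (Midtown, w=100) cum 227
⇒ y* = 1

(9, 1)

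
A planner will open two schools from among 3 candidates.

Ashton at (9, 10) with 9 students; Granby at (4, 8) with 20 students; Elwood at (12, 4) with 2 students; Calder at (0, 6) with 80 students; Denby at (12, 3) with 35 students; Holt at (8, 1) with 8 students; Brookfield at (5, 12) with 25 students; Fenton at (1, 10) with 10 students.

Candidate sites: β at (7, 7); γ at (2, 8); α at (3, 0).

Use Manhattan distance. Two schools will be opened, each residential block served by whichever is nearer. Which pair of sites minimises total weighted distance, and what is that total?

{β, γ}, total 997

Evaluate every pair (each demand assigned to the nearer of the two):
  {β, γ}: total = 997
  {γ, α}: total = 1140
  {β, α}: total = 1409
Best pair: {β, γ} with total 997.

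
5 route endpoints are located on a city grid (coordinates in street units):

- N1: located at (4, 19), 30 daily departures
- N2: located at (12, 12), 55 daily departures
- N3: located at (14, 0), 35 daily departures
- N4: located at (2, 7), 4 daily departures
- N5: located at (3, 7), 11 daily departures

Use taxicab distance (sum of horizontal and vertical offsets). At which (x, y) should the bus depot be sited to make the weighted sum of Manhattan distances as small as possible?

Manhattan distance separates: Σwᵢ(|x−xᵢ|+|y−yᵢ|) = Σwᵢ|x−xᵢ| + Σwᵢ|y−yᵢ|, so x and y are optimised independently as 1-D weighted medians.
Total weight W = 135; half = 67.5.
x-coordinate, sorted with cumulative weight:
  x=2 (N4, w=4) cum 4
  x=3 (N5, w=11) cum 15
  x=4 (N1, w=30) cum 45
  x=12 (N2, w=55) cum 100  ← median
  x=14 (N3, w=35) cum 135
⇒ x* = 12
y-coordinate, sorted with cumulative weight:
  y=0 (N3, w=35) cum 35
  y=7 (N4, w=4) cum 39
  y=7 (N5, w=11) cum 50
  y=12 (N2, w=55) cum 105  ← median
  y=19 (N1, w=30) cum 135
⇒ y* = 12

(12, 12)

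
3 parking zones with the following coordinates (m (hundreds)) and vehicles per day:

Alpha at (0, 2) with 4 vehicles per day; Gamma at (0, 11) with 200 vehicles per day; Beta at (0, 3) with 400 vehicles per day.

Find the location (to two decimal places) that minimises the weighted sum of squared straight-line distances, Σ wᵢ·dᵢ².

(0.00, 5.64)

The minimiser of Σwᵢ‖p−pᵢ‖² is the weighted centroid p* = (Σwᵢpᵢ)/(Σwᵢ).
Σwᵢ = 604.
Σwᵢxᵢ = 4·0 + 200·0 + 400·0 = 0.
Σwᵢyᵢ = 4·2 + 200·11 + 400·3 = 3408.
x* = 0/604 = 0.00, y* = 3408/604 = 5.64.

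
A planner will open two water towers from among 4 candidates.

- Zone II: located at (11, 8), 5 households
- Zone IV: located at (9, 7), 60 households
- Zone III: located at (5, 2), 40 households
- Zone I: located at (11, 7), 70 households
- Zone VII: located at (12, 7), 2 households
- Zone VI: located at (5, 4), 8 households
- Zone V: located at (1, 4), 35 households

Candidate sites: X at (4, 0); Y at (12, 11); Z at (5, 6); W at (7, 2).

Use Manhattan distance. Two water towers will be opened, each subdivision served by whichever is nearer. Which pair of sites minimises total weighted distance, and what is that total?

{Y, Z}, total 1064

Evaluate every pair (each demand assigned to the nearer of the two):
  {Y, Z}: total = 1064
  {Z, W}: total = 1152
  {Y, W}: total = 1190
  {X, Z}: total = 1192
  {X, Y}: total = 1203
  {X, W}: total = 1477
Best pair: {Y, Z} with total 1064.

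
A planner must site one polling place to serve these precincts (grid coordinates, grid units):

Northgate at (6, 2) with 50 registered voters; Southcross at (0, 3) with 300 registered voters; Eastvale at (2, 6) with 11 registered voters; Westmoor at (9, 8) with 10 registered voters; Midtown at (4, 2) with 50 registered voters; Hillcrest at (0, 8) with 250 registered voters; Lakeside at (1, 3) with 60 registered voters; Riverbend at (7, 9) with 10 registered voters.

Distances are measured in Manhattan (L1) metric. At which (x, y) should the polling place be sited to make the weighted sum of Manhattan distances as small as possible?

Manhattan distance separates: Σwᵢ(|x−xᵢ|+|y−yᵢ|) = Σwᵢ|x−xᵢ| + Σwᵢ|y−yᵢ|, so x and y are optimised independently as 1-D weighted medians.
Total weight W = 741; half = 370.5.
x-coordinate, sorted with cumulative weight:
  x=0 (Southcross, w=300) cum 300
  x=0 (Hillcrest, w=250) cum 550  ← median
  x=1 (Lakeside, w=60) cum 610
  x=2 (Eastvale, w=11) cum 621
  x=4 (Midtown, w=50) cum 671
  x=6 (Northgate, w=50) cum 721
  x=7 (Riverbend, w=10) cum 731
  x=9 (Westmoor, w=10) cum 741
⇒ x* = 0
y-coordinate, sorted with cumulative weight:
  y=2 (Northgate, w=50) cum 50
  y=2 (Midtown, w=50) cum 100
  y=3 (Southcross, w=300) cum 400  ← median
  y=3 (Lakeside, w=60) cum 460
  y=6 (Eastvale, w=11) cum 471
  y=8 (Westmoor, w=10) cum 481
  y=8 (Hillcrest, w=250) cum 731
  y=9 (Riverbend, w=10) cum 741
⇒ y* = 3

(0, 3)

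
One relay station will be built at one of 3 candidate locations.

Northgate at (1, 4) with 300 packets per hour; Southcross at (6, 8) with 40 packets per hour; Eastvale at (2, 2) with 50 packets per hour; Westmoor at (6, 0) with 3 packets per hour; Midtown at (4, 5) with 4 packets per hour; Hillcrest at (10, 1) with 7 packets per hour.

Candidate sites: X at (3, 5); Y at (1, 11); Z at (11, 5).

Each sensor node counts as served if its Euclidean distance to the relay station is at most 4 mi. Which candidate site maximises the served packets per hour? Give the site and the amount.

Coverage radius r = 4 mi; a point is covered iff (Δx)²+(Δy)² ≤ 4² = 16.
  X (3, 5): covers {Northgate, Eastvale, Midtown} → 354
  Y (1, 11): covers {none} → 0
  Z (11, 5): covers {none} → 0
Maximum coverage at X: 354 packets per hour.

X, covering 354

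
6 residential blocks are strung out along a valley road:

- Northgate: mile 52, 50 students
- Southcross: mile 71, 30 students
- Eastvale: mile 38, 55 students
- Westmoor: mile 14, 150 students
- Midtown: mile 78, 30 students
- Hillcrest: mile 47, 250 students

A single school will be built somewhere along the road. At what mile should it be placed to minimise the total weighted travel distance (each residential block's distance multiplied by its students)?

x = 47

For a sum of weighted absolute distances on a line, the optimum is the weighted median (not the mean). Total weight W = 565; half-weight = 282.5.
Sort by position and accumulate weight:
  mile 14 (Westmoor, w=150) → cum 150
  mile 38 (Eastvale, w=55) → cum 205
  mile 47 (Hillcrest, w=250) → cum 455  ≥ 282.5 → median here
  mile 52 (Northgate, w=50) → cum 505
  mile 71 (Southcross, w=30) → cum 535
  mile 78 (Midtown, w=30) → cum 565
Optimal location: mile 47.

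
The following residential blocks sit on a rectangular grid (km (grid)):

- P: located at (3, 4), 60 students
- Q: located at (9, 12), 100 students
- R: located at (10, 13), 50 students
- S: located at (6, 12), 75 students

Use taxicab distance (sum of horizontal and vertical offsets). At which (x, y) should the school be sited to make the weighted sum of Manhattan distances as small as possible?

Manhattan distance separates: Σwᵢ(|x−xᵢ|+|y−yᵢ|) = Σwᵢ|x−xᵢ| + Σwᵢ|y−yᵢ|, so x and y are optimised independently as 1-D weighted medians.
Total weight W = 285; half = 142.5.
x-coordinate, sorted with cumulative weight:
  x=3 (P, w=60) cum 60
  x=6 (S, w=75) cum 135
  x=9 (Q, w=100) cum 235  ← median
  x=10 (R, w=50) cum 285
⇒ x* = 9
y-coordinate, sorted with cumulative weight:
  y=4 (P, w=60) cum 60
  y=12 (Q, w=100) cum 160  ← median
  y=12 (S, w=75) cum 235
  y=13 (R, w=50) cum 285
⇒ y* = 12

(9, 12)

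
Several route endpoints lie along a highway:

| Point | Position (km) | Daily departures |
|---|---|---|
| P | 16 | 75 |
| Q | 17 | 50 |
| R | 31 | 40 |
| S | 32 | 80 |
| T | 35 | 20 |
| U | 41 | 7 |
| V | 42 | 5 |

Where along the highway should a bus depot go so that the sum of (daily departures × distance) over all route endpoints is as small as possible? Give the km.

x = 31

For a sum of weighted absolute distances on a line, the optimum is the weighted median (not the mean). Total weight W = 277; half-weight = 138.5.
Sort by position and accumulate weight:
  km 16 (P, w=75) → cum 75
  km 17 (Q, w=50) → cum 125
  km 31 (R, w=40) → cum 165  ≥ 138.5 → median here
  km 32 (S, w=80) → cum 245
  km 35 (T, w=20) → cum 265
  km 41 (U, w=7) → cum 272
  km 42 (V, w=5) → cum 277
Optimal location: km 31.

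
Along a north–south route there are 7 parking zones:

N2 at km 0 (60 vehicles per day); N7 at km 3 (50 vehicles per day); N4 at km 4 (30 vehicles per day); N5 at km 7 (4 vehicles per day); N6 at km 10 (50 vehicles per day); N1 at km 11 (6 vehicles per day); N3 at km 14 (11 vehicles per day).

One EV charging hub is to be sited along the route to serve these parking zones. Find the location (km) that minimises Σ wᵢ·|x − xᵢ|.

x = 3

For a sum of weighted absolute distances on a line, the optimum is the weighted median (not the mean). Total weight W = 211; half-weight = 105.5.
Sort by position and accumulate weight:
  km 0 (N2, w=60) → cum 60
  km 3 (N7, w=50) → cum 110  ≥ 105.5 → median here
  km 4 (N4, w=30) → cum 140
  km 7 (N5, w=4) → cum 144
  km 10 (N6, w=50) → cum 194
  km 11 (N1, w=6) → cum 200
  km 14 (N3, w=11) → cum 211
Optimal location: km 3.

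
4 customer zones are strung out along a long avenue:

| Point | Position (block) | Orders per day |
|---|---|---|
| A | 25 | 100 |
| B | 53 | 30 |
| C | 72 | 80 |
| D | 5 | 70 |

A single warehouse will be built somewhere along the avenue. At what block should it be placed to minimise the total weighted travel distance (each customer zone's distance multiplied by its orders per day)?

x = 25

For a sum of weighted absolute distances on a line, the optimum is the weighted median (not the mean). Total weight W = 280; half-weight = 140.
Sort by position and accumulate weight:
  block 5 (D, w=70) → cum 70
  block 25 (A, w=100) → cum 170  ≥ 140 → median here
  block 53 (B, w=30) → cum 200
  block 72 (C, w=80) → cum 280
Optimal location: block 25.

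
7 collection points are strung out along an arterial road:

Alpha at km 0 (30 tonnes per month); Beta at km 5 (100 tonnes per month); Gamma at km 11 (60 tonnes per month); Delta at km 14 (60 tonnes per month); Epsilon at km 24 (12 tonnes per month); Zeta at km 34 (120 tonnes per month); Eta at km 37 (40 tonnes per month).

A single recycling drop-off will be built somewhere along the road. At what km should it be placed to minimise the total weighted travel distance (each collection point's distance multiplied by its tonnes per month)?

x = 14

For a sum of weighted absolute distances on a line, the optimum is the weighted median (not the mean). Total weight W = 422; half-weight = 211.
Sort by position and accumulate weight:
  km 0 (Alpha, w=30) → cum 30
  km 5 (Beta, w=100) → cum 130
  km 11 (Gamma, w=60) → cum 190
  km 14 (Delta, w=60) → cum 250  ≥ 211 → median here
  km 24 (Epsilon, w=12) → cum 262
  km 34 (Zeta, w=120) → cum 382
  km 37 (Eta, w=40) → cum 422
Optimal location: km 14.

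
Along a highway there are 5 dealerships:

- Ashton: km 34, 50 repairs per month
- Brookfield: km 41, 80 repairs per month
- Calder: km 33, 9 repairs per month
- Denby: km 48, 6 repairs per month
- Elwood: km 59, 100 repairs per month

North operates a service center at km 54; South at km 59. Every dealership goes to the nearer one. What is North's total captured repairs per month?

145

The indifferent point is the midpoint (54+59)/2 = 56.5; dealerships left of it (closer to North at 54) go to North, those right go to South.
  Calder at 33 (w=9) → North
  Ashton at 34 (w=50) → North
  Brookfield at 41 (w=80) → North
  Denby at 48 (w=6) → North
  Elwood at 59 (w=100) → South
North captures 145; South captures 100.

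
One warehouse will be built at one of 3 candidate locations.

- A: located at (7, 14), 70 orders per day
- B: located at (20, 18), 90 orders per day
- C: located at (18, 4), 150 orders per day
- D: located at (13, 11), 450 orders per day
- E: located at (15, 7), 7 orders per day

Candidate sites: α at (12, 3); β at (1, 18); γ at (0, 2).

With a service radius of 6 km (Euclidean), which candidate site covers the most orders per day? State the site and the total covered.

α, covering 7

Coverage radius r = 6 km; a point is covered iff (Δx)²+(Δy)² ≤ 6² = 36.
  α (12, 3): covers {E} → 7
  β (1, 18): covers {none} → 0
  γ (0, 2): covers {none} → 0
Maximum coverage at α: 7 orders per day.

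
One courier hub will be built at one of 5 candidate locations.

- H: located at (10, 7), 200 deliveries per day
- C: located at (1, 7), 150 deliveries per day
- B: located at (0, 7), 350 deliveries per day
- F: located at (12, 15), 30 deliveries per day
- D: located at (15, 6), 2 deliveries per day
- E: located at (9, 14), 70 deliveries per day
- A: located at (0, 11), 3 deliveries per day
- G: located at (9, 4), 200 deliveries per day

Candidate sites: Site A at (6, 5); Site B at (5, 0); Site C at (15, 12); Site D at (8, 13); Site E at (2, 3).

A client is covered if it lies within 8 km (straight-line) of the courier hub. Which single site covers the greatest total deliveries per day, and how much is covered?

Site A, covering 900

Coverage radius r = 8 km; a point is covered iff (Δx)²+(Δy)² ≤ 8² = 64.
  Site A (6, 5): covers {H, C, B, G} → 900
  Site B (5, 0): covers {G} → 200
  Site C (15, 12): covers {H, F, D, E} → 302
  Site D (8, 13): covers {H, F, E} → 300
  Site E (2, 3): covers {C, B, G} → 700
Maximum coverage at Site A: 900 deliveries per day.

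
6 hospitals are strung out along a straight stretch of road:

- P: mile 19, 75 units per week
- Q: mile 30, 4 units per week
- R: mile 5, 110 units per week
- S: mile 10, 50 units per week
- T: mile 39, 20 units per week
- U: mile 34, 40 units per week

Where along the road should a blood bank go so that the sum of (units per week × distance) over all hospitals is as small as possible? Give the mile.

x = 10

For a sum of weighted absolute distances on a line, the optimum is the weighted median (not the mean). Total weight W = 299; half-weight = 149.5.
Sort by position and accumulate weight:
  mile 5 (R, w=110) → cum 110
  mile 10 (S, w=50) → cum 160  ≥ 149.5 → median here
  mile 19 (P, w=75) → cum 235
  mile 30 (Q, w=4) → cum 239
  mile 34 (U, w=40) → cum 279
  mile 39 (T, w=20) → cum 299
Optimal location: mile 10.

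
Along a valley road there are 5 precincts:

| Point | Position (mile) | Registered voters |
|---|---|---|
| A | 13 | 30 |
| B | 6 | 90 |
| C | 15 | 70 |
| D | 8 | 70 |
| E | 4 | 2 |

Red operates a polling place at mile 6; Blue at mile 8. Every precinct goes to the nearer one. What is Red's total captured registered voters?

92

The indifferent point is the midpoint (6+8)/2 = 7; precincts left of it (closer to Red at 6) go to Red, those right go to Blue.
  E at 4 (w=2) → Red
  B at 6 (w=90) → Red
  D at 8 (w=70) → Blue
  A at 13 (w=30) → Blue
  C at 15 (w=70) → Blue
Red captures 92; Blue captures 170.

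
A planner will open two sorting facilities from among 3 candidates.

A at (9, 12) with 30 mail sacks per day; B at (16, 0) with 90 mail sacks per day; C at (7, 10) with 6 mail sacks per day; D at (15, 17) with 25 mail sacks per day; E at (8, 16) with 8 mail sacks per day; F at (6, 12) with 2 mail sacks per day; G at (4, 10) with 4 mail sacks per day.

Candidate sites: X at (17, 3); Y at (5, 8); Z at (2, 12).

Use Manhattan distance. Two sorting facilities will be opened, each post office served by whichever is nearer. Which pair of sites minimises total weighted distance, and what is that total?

{X, Z}, total 1116

Evaluate every pair (each demand assigned to the nearer of the two):
  {X, Z}: total = 1116
  {X, Y}: total = 1134
  {Y, Z}: total = 2494
Best pair: {X, Z} with total 1116.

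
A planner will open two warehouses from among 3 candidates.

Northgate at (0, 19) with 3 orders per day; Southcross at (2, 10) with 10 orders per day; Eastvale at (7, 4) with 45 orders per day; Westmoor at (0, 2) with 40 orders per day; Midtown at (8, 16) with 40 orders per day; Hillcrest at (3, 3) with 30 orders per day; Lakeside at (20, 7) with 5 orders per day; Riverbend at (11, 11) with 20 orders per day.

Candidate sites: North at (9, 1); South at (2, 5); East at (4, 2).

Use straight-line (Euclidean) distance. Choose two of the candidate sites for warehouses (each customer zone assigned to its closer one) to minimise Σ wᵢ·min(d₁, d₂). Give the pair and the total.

Evaluate every pair (each demand assigned to the nearer of the two):
  {North, South}: total = 1233.8
  {South, East}: total = 1242.7
  {North, East}: total = 1348.6
Best pair: {North, South} with total 1233.8.

{North, South}, total 1233.8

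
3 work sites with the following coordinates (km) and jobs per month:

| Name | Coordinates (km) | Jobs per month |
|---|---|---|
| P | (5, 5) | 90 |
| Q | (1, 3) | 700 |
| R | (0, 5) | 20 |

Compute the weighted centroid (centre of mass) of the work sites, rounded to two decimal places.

(1.42, 3.27)

The minimiser of Σwᵢ‖p−pᵢ‖² is the weighted centroid p* = (Σwᵢpᵢ)/(Σwᵢ).
Σwᵢ = 810.
Σwᵢxᵢ = 90·5 + 700·1 + 20·0 = 1150.
Σwᵢyᵢ = 90·5 + 700·3 + 20·5 = 2650.
x* = 1150/810 = 1.42, y* = 2650/810 = 3.27.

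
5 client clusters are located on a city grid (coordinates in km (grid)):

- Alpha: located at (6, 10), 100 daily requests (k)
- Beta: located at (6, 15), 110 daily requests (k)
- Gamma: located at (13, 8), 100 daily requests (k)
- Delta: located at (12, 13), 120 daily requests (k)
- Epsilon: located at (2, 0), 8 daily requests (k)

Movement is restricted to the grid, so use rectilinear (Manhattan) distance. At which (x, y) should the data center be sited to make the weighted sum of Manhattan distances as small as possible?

(12, 13)

Manhattan distance separates: Σwᵢ(|x−xᵢ|+|y−yᵢ|) = Σwᵢ|x−xᵢ| + Σwᵢ|y−yᵢ|, so x and y are optimised independently as 1-D weighted medians.
Total weight W = 438; half = 219.
x-coordinate, sorted with cumulative weight:
  x=2 (Epsilon, w=8) cum 8
  x=6 (Alpha, w=100) cum 108
  x=6 (Beta, w=110) cum 218
  x=12 (Delta, w=120) cum 338  ← median
  x=13 (Gamma, w=100) cum 438
⇒ x* = 12
y-coordinate, sorted with cumulative weight:
  y=0 (Epsilon, w=8) cum 8
  y=8 (Gamma, w=100) cum 108
  y=10 (Alpha, w=100) cum 208
  y=13 (Delta, w=120) cum 328  ← median
  y=15 (Beta, w=110) cum 438
⇒ y* = 13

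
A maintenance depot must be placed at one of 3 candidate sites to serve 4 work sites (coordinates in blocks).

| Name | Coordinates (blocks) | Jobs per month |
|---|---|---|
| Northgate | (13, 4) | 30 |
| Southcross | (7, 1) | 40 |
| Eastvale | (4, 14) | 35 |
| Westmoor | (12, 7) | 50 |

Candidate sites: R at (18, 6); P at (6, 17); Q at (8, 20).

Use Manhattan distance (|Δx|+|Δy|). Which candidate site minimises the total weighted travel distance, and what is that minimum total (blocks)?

R, total 1970 blocks

Total weighted distance at each candidate:
  R (18, 6): total = 1970
  P (6, 17): total = 2255
  Q (8, 20): total = 2630
Minimum is at R with total 1970 blocks.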